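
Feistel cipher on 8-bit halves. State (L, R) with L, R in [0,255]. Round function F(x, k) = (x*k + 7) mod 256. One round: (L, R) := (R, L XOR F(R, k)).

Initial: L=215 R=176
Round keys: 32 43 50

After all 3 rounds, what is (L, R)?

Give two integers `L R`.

Answer: 71 53

Derivation:
Round 1 (k=32): L=176 R=208
Round 2 (k=43): L=208 R=71
Round 3 (k=50): L=71 R=53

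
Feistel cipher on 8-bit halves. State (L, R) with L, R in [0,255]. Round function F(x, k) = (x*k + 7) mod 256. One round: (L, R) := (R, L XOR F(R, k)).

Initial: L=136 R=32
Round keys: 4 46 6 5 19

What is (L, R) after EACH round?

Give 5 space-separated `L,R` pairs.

Answer: 32,15 15,153 153,146 146,120 120,125

Derivation:
Round 1 (k=4): L=32 R=15
Round 2 (k=46): L=15 R=153
Round 3 (k=6): L=153 R=146
Round 4 (k=5): L=146 R=120
Round 5 (k=19): L=120 R=125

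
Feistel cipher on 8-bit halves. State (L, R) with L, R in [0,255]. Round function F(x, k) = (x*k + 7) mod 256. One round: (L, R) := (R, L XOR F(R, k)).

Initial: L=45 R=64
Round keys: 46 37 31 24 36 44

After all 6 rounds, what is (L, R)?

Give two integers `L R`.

Answer: 91 21

Derivation:
Round 1 (k=46): L=64 R=170
Round 2 (k=37): L=170 R=217
Round 3 (k=31): L=217 R=228
Round 4 (k=24): L=228 R=190
Round 5 (k=36): L=190 R=91
Round 6 (k=44): L=91 R=21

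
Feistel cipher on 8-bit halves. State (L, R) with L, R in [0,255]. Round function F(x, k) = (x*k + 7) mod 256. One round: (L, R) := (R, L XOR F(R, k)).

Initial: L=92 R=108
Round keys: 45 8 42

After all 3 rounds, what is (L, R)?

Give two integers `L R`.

Answer: 147 122

Derivation:
Round 1 (k=45): L=108 R=95
Round 2 (k=8): L=95 R=147
Round 3 (k=42): L=147 R=122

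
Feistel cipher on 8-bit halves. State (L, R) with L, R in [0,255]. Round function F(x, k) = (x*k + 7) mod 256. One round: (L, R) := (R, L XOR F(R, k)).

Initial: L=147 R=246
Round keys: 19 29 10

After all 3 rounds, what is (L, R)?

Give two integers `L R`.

Round 1 (k=19): L=246 R=218
Round 2 (k=29): L=218 R=79
Round 3 (k=10): L=79 R=199

Answer: 79 199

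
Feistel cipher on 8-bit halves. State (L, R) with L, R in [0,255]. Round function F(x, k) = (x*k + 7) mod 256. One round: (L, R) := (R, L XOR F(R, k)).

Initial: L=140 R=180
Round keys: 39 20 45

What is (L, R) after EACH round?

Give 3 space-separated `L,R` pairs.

Round 1 (k=39): L=180 R=255
Round 2 (k=20): L=255 R=71
Round 3 (k=45): L=71 R=125

Answer: 180,255 255,71 71,125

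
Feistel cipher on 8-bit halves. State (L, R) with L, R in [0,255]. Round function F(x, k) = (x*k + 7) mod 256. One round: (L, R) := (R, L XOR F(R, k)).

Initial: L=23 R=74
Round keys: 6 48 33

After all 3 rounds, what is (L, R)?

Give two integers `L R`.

Answer: 141 224

Derivation:
Round 1 (k=6): L=74 R=212
Round 2 (k=48): L=212 R=141
Round 3 (k=33): L=141 R=224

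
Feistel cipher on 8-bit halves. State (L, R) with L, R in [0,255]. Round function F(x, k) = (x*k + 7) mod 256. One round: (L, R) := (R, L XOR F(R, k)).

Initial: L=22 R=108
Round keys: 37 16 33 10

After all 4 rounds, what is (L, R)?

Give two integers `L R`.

Answer: 23 214

Derivation:
Round 1 (k=37): L=108 R=181
Round 2 (k=16): L=181 R=59
Round 3 (k=33): L=59 R=23
Round 4 (k=10): L=23 R=214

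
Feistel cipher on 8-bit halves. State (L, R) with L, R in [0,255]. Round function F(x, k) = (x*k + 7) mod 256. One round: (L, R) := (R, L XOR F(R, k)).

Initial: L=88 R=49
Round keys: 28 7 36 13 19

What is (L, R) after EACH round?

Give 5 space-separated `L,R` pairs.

Answer: 49,59 59,149 149,192 192,82 82,221

Derivation:
Round 1 (k=28): L=49 R=59
Round 2 (k=7): L=59 R=149
Round 3 (k=36): L=149 R=192
Round 4 (k=13): L=192 R=82
Round 5 (k=19): L=82 R=221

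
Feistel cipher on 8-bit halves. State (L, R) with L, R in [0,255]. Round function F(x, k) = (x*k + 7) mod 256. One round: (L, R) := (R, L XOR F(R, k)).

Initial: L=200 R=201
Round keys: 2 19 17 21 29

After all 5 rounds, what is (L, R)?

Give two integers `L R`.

Round 1 (k=2): L=201 R=81
Round 2 (k=19): L=81 R=195
Round 3 (k=17): L=195 R=171
Round 4 (k=21): L=171 R=205
Round 5 (k=29): L=205 R=235

Answer: 205 235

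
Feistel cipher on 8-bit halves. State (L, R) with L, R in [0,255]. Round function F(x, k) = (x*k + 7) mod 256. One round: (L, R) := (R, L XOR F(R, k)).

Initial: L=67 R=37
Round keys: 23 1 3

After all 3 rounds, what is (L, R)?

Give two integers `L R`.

Answer: 5 15

Derivation:
Round 1 (k=23): L=37 R=25
Round 2 (k=1): L=25 R=5
Round 3 (k=3): L=5 R=15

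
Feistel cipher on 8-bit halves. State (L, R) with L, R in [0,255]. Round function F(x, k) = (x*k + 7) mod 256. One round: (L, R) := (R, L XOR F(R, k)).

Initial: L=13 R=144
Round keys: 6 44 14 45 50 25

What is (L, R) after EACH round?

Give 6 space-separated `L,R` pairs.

Round 1 (k=6): L=144 R=106
Round 2 (k=44): L=106 R=175
Round 3 (k=14): L=175 R=243
Round 4 (k=45): L=243 R=17
Round 5 (k=50): L=17 R=170
Round 6 (k=25): L=170 R=176

Answer: 144,106 106,175 175,243 243,17 17,170 170,176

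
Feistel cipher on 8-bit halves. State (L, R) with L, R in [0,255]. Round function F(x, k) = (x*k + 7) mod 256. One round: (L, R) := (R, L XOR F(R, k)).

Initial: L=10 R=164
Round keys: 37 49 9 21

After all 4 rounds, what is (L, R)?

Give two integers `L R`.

Answer: 2 125

Derivation:
Round 1 (k=37): L=164 R=177
Round 2 (k=49): L=177 R=76
Round 3 (k=9): L=76 R=2
Round 4 (k=21): L=2 R=125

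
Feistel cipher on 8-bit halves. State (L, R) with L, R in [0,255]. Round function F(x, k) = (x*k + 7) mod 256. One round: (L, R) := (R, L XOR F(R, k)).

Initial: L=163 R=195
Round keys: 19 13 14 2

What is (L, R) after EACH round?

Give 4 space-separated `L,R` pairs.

Answer: 195,35 35,13 13,158 158,78

Derivation:
Round 1 (k=19): L=195 R=35
Round 2 (k=13): L=35 R=13
Round 3 (k=14): L=13 R=158
Round 4 (k=2): L=158 R=78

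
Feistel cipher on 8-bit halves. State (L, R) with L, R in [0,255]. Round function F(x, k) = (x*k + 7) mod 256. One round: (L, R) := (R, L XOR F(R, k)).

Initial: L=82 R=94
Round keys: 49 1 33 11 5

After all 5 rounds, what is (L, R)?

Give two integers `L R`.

Answer: 119 10

Derivation:
Round 1 (k=49): L=94 R=87
Round 2 (k=1): L=87 R=0
Round 3 (k=33): L=0 R=80
Round 4 (k=11): L=80 R=119
Round 5 (k=5): L=119 R=10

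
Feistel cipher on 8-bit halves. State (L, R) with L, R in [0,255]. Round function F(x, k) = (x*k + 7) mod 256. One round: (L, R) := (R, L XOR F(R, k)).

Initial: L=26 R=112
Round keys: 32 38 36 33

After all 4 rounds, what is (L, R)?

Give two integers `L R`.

Answer: 38 200

Derivation:
Round 1 (k=32): L=112 R=29
Round 2 (k=38): L=29 R=37
Round 3 (k=36): L=37 R=38
Round 4 (k=33): L=38 R=200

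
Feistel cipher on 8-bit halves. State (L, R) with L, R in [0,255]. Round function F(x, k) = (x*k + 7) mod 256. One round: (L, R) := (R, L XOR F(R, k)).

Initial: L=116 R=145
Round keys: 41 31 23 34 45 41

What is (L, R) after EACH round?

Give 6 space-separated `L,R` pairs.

Round 1 (k=41): L=145 R=52
Round 2 (k=31): L=52 R=194
Round 3 (k=23): L=194 R=65
Round 4 (k=34): L=65 R=107
Round 5 (k=45): L=107 R=151
Round 6 (k=41): L=151 R=93

Answer: 145,52 52,194 194,65 65,107 107,151 151,93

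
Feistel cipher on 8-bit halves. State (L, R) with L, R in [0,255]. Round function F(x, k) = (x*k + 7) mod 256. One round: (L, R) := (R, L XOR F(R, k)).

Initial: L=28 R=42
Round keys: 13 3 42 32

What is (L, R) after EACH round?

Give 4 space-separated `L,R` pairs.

Answer: 42,53 53,140 140,202 202,203

Derivation:
Round 1 (k=13): L=42 R=53
Round 2 (k=3): L=53 R=140
Round 3 (k=42): L=140 R=202
Round 4 (k=32): L=202 R=203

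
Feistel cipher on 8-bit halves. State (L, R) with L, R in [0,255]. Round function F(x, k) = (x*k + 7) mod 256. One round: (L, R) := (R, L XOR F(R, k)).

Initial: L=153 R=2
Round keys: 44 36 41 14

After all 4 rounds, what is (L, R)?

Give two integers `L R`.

Answer: 170 142

Derivation:
Round 1 (k=44): L=2 R=198
Round 2 (k=36): L=198 R=221
Round 3 (k=41): L=221 R=170
Round 4 (k=14): L=170 R=142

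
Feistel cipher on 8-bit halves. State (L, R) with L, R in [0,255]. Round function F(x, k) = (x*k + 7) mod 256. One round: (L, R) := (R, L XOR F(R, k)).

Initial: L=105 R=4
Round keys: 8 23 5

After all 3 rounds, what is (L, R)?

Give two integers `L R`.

Answer: 13 6

Derivation:
Round 1 (k=8): L=4 R=78
Round 2 (k=23): L=78 R=13
Round 3 (k=5): L=13 R=6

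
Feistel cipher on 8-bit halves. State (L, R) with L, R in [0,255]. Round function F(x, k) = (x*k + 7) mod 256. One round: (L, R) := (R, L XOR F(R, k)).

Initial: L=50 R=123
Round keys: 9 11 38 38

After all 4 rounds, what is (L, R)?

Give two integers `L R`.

Round 1 (k=9): L=123 R=104
Round 2 (k=11): L=104 R=4
Round 3 (k=38): L=4 R=247
Round 4 (k=38): L=247 R=181

Answer: 247 181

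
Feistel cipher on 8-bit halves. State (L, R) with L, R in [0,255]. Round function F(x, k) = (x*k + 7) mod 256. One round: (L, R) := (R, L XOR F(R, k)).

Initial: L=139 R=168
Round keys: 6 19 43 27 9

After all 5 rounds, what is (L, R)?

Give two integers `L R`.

Round 1 (k=6): L=168 R=124
Round 2 (k=19): L=124 R=147
Round 3 (k=43): L=147 R=196
Round 4 (k=27): L=196 R=32
Round 5 (k=9): L=32 R=227

Answer: 32 227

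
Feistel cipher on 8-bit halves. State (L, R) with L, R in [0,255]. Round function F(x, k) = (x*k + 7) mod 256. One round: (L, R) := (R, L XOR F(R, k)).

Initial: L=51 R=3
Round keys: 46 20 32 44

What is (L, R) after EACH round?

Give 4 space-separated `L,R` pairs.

Answer: 3,162 162,172 172,37 37,207

Derivation:
Round 1 (k=46): L=3 R=162
Round 2 (k=20): L=162 R=172
Round 3 (k=32): L=172 R=37
Round 4 (k=44): L=37 R=207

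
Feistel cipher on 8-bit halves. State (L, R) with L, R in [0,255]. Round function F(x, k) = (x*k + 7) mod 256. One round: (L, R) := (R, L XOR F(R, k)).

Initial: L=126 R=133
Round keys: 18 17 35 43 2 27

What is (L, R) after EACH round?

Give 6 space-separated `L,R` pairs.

Answer: 133,31 31,147 147,63 63,15 15,26 26,202

Derivation:
Round 1 (k=18): L=133 R=31
Round 2 (k=17): L=31 R=147
Round 3 (k=35): L=147 R=63
Round 4 (k=43): L=63 R=15
Round 5 (k=2): L=15 R=26
Round 6 (k=27): L=26 R=202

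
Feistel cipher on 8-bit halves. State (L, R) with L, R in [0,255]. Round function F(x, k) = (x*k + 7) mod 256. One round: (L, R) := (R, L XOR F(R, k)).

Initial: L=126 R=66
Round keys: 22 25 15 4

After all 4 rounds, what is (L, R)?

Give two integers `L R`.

Answer: 84 25

Derivation:
Round 1 (k=22): L=66 R=205
Round 2 (k=25): L=205 R=78
Round 3 (k=15): L=78 R=84
Round 4 (k=4): L=84 R=25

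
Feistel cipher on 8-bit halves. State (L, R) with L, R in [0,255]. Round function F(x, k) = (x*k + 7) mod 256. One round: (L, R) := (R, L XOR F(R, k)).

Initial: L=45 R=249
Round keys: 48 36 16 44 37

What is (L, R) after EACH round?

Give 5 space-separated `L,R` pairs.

Round 1 (k=48): L=249 R=154
Round 2 (k=36): L=154 R=86
Round 3 (k=16): L=86 R=253
Round 4 (k=44): L=253 R=213
Round 5 (k=37): L=213 R=45

Answer: 249,154 154,86 86,253 253,213 213,45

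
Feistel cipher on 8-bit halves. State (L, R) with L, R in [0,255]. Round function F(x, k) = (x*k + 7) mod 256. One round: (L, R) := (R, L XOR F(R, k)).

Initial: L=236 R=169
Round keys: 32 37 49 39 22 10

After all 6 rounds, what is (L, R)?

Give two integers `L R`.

Answer: 192 58

Derivation:
Round 1 (k=32): L=169 R=203
Round 2 (k=37): L=203 R=247
Round 3 (k=49): L=247 R=133
Round 4 (k=39): L=133 R=189
Round 5 (k=22): L=189 R=192
Round 6 (k=10): L=192 R=58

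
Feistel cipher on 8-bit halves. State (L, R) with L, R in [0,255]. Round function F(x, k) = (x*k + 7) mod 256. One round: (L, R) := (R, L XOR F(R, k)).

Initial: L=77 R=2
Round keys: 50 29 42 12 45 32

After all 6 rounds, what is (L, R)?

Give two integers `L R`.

Answer: 88 91

Derivation:
Round 1 (k=50): L=2 R=38
Round 2 (k=29): L=38 R=87
Round 3 (k=42): L=87 R=107
Round 4 (k=12): L=107 R=92
Round 5 (k=45): L=92 R=88
Round 6 (k=32): L=88 R=91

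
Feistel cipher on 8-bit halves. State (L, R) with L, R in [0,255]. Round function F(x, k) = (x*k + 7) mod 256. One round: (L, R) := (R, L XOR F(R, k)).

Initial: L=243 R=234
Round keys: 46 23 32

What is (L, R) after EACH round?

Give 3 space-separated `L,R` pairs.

Round 1 (k=46): L=234 R=224
Round 2 (k=23): L=224 R=205
Round 3 (k=32): L=205 R=71

Answer: 234,224 224,205 205,71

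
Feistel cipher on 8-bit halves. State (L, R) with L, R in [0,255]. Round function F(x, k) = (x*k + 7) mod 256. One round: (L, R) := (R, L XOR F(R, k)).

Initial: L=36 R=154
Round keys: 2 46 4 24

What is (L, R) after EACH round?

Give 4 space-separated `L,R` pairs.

Answer: 154,31 31,3 3,12 12,36

Derivation:
Round 1 (k=2): L=154 R=31
Round 2 (k=46): L=31 R=3
Round 3 (k=4): L=3 R=12
Round 4 (k=24): L=12 R=36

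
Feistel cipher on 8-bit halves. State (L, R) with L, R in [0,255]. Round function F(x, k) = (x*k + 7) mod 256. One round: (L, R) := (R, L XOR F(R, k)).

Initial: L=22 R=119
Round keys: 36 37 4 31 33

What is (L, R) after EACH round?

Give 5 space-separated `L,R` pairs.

Answer: 119,213 213,167 167,118 118,246 246,203

Derivation:
Round 1 (k=36): L=119 R=213
Round 2 (k=37): L=213 R=167
Round 3 (k=4): L=167 R=118
Round 4 (k=31): L=118 R=246
Round 5 (k=33): L=246 R=203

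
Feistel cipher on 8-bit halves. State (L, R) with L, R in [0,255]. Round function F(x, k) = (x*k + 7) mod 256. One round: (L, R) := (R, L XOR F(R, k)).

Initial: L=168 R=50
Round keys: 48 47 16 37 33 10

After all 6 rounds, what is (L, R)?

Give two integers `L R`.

Answer: 180 58

Derivation:
Round 1 (k=48): L=50 R=207
Round 2 (k=47): L=207 R=58
Round 3 (k=16): L=58 R=104
Round 4 (k=37): L=104 R=53
Round 5 (k=33): L=53 R=180
Round 6 (k=10): L=180 R=58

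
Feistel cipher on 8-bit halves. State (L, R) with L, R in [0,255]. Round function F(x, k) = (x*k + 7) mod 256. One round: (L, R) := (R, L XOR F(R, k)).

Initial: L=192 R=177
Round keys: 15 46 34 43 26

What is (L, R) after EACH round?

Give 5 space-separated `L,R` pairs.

Round 1 (k=15): L=177 R=166
Round 2 (k=46): L=166 R=106
Round 3 (k=34): L=106 R=189
Round 4 (k=43): L=189 R=172
Round 5 (k=26): L=172 R=194

Answer: 177,166 166,106 106,189 189,172 172,194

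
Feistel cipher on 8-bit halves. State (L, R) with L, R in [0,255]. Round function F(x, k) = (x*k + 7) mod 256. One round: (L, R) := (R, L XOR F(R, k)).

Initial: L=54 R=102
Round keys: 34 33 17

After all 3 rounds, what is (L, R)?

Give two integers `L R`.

Answer: 42 116

Derivation:
Round 1 (k=34): L=102 R=165
Round 2 (k=33): L=165 R=42
Round 3 (k=17): L=42 R=116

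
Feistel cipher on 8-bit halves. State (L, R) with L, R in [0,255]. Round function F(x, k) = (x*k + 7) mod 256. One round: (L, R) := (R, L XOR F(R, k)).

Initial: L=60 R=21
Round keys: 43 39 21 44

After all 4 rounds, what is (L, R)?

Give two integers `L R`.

Answer: 69 211

Derivation:
Round 1 (k=43): L=21 R=178
Round 2 (k=39): L=178 R=48
Round 3 (k=21): L=48 R=69
Round 4 (k=44): L=69 R=211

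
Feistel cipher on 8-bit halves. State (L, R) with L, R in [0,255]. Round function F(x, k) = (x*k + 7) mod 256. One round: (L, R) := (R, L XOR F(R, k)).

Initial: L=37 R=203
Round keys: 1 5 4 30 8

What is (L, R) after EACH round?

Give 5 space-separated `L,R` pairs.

Round 1 (k=1): L=203 R=247
Round 2 (k=5): L=247 R=17
Round 3 (k=4): L=17 R=188
Round 4 (k=30): L=188 R=30
Round 5 (k=8): L=30 R=75

Answer: 203,247 247,17 17,188 188,30 30,75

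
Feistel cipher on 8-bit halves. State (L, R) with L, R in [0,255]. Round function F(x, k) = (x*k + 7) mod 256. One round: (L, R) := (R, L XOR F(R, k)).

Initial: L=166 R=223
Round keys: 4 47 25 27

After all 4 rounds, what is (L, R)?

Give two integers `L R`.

Round 1 (k=4): L=223 R=37
Round 2 (k=47): L=37 R=13
Round 3 (k=25): L=13 R=105
Round 4 (k=27): L=105 R=23

Answer: 105 23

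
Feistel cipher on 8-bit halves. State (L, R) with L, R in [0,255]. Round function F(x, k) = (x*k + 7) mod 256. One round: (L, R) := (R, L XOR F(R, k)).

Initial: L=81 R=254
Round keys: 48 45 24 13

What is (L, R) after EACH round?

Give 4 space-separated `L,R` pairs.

Round 1 (k=48): L=254 R=246
Round 2 (k=45): L=246 R=187
Round 3 (k=24): L=187 R=121
Round 4 (k=13): L=121 R=151

Answer: 254,246 246,187 187,121 121,151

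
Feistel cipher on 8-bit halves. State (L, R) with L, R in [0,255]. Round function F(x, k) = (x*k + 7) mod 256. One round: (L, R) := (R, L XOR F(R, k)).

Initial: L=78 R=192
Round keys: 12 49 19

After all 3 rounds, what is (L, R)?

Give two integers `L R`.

Answer: 192 14

Derivation:
Round 1 (k=12): L=192 R=73
Round 2 (k=49): L=73 R=192
Round 3 (k=19): L=192 R=14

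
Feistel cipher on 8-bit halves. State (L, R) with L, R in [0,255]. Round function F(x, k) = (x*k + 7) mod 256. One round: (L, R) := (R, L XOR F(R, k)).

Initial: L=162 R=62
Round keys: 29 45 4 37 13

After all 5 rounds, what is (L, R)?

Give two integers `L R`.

Answer: 171 206

Derivation:
Round 1 (k=29): L=62 R=175
Round 2 (k=45): L=175 R=244
Round 3 (k=4): L=244 R=120
Round 4 (k=37): L=120 R=171
Round 5 (k=13): L=171 R=206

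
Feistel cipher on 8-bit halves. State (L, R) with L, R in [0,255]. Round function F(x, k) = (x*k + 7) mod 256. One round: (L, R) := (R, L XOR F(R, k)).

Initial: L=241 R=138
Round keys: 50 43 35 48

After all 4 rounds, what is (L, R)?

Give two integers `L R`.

Round 1 (k=50): L=138 R=10
Round 2 (k=43): L=10 R=63
Round 3 (k=35): L=63 R=174
Round 4 (k=48): L=174 R=152

Answer: 174 152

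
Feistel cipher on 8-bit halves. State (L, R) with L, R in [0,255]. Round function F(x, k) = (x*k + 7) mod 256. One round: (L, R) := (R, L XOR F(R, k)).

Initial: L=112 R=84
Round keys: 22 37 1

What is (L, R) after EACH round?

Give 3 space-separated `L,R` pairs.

Answer: 84,79 79,38 38,98

Derivation:
Round 1 (k=22): L=84 R=79
Round 2 (k=37): L=79 R=38
Round 3 (k=1): L=38 R=98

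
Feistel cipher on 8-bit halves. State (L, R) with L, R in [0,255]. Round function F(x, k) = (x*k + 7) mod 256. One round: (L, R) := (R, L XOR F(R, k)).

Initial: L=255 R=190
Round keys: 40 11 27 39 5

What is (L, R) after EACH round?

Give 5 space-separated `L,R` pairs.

Answer: 190,72 72,161 161,74 74,236 236,233

Derivation:
Round 1 (k=40): L=190 R=72
Round 2 (k=11): L=72 R=161
Round 3 (k=27): L=161 R=74
Round 4 (k=39): L=74 R=236
Round 5 (k=5): L=236 R=233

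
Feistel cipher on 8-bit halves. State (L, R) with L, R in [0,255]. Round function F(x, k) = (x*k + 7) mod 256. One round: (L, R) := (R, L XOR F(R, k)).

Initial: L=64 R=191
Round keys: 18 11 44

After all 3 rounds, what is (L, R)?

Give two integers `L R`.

Answer: 241 70

Derivation:
Round 1 (k=18): L=191 R=53
Round 2 (k=11): L=53 R=241
Round 3 (k=44): L=241 R=70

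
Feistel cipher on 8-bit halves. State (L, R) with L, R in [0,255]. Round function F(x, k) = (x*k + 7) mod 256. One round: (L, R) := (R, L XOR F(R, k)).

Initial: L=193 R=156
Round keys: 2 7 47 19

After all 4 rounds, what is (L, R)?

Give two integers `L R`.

Round 1 (k=2): L=156 R=254
Round 2 (k=7): L=254 R=101
Round 3 (k=47): L=101 R=108
Round 4 (k=19): L=108 R=110

Answer: 108 110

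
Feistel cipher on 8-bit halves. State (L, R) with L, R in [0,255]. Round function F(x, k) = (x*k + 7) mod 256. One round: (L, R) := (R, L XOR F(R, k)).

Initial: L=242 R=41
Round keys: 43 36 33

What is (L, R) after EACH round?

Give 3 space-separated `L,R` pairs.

Answer: 41,24 24,78 78,13

Derivation:
Round 1 (k=43): L=41 R=24
Round 2 (k=36): L=24 R=78
Round 3 (k=33): L=78 R=13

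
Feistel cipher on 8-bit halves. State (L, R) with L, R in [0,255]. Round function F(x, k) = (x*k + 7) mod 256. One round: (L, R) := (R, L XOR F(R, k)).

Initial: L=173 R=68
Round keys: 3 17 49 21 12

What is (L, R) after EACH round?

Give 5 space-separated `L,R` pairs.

Round 1 (k=3): L=68 R=126
Round 2 (k=17): L=126 R=33
Round 3 (k=49): L=33 R=38
Round 4 (k=21): L=38 R=4
Round 5 (k=12): L=4 R=17

Answer: 68,126 126,33 33,38 38,4 4,17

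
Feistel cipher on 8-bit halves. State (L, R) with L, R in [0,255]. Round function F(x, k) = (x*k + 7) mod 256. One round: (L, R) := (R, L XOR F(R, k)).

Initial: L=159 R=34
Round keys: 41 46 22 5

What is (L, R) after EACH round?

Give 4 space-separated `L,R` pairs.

Answer: 34,230 230,121 121,139 139,199

Derivation:
Round 1 (k=41): L=34 R=230
Round 2 (k=46): L=230 R=121
Round 3 (k=22): L=121 R=139
Round 4 (k=5): L=139 R=199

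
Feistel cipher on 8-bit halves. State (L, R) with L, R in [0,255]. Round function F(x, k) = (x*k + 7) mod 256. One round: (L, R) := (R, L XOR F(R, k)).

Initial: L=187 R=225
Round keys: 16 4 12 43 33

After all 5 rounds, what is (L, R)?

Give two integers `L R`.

Round 1 (k=16): L=225 R=172
Round 2 (k=4): L=172 R=86
Round 3 (k=12): L=86 R=163
Round 4 (k=43): L=163 R=62
Round 5 (k=33): L=62 R=166

Answer: 62 166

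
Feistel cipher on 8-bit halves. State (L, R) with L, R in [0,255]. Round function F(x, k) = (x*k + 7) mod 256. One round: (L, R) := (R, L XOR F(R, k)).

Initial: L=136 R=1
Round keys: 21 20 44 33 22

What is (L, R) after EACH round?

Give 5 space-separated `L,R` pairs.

Round 1 (k=21): L=1 R=148
Round 2 (k=20): L=148 R=150
Round 3 (k=44): L=150 R=91
Round 4 (k=33): L=91 R=84
Round 5 (k=22): L=84 R=100

Answer: 1,148 148,150 150,91 91,84 84,100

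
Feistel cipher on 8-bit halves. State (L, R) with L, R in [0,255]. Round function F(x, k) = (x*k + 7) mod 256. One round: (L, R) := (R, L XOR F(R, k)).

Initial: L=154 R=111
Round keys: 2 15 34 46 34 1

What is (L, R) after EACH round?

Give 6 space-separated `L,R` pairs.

Round 1 (k=2): L=111 R=127
Round 2 (k=15): L=127 R=23
Round 3 (k=34): L=23 R=106
Round 4 (k=46): L=106 R=4
Round 5 (k=34): L=4 R=229
Round 6 (k=1): L=229 R=232

Answer: 111,127 127,23 23,106 106,4 4,229 229,232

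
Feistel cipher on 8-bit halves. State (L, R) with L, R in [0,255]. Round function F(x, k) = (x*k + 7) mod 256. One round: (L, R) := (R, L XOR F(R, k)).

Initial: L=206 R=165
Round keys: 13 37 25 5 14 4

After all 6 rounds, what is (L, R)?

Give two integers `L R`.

Answer: 110 19

Derivation:
Round 1 (k=13): L=165 R=166
Round 2 (k=37): L=166 R=160
Round 3 (k=25): L=160 R=1
Round 4 (k=5): L=1 R=172
Round 5 (k=14): L=172 R=110
Round 6 (k=4): L=110 R=19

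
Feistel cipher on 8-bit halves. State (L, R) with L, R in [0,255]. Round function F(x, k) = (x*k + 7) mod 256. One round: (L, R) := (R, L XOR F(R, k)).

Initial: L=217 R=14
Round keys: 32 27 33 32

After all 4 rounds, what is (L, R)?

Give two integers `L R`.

Answer: 56 56

Derivation:
Round 1 (k=32): L=14 R=30
Round 2 (k=27): L=30 R=63
Round 3 (k=33): L=63 R=56
Round 4 (k=32): L=56 R=56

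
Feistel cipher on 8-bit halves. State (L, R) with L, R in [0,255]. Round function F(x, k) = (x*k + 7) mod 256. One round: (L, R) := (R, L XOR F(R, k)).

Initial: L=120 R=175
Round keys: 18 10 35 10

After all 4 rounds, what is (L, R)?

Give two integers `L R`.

Answer: 212 41

Derivation:
Round 1 (k=18): L=175 R=45
Round 2 (k=10): L=45 R=102
Round 3 (k=35): L=102 R=212
Round 4 (k=10): L=212 R=41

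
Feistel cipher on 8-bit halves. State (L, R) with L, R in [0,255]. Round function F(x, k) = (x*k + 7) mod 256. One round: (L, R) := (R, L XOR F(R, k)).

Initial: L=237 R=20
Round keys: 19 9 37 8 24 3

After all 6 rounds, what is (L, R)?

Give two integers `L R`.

Round 1 (k=19): L=20 R=110
Round 2 (k=9): L=110 R=241
Round 3 (k=37): L=241 R=178
Round 4 (k=8): L=178 R=102
Round 5 (k=24): L=102 R=37
Round 6 (k=3): L=37 R=16

Answer: 37 16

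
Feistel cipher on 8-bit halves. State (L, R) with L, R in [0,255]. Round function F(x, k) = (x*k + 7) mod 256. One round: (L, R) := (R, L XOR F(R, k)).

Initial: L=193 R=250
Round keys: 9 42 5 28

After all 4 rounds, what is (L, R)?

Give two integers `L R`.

Answer: 200 186

Derivation:
Round 1 (k=9): L=250 R=16
Round 2 (k=42): L=16 R=93
Round 3 (k=5): L=93 R=200
Round 4 (k=28): L=200 R=186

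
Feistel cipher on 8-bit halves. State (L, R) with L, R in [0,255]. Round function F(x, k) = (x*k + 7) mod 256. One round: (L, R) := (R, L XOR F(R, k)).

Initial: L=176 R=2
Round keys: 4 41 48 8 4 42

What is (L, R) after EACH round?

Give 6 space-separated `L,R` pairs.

Answer: 2,191 191,156 156,248 248,91 91,139 139,142

Derivation:
Round 1 (k=4): L=2 R=191
Round 2 (k=41): L=191 R=156
Round 3 (k=48): L=156 R=248
Round 4 (k=8): L=248 R=91
Round 5 (k=4): L=91 R=139
Round 6 (k=42): L=139 R=142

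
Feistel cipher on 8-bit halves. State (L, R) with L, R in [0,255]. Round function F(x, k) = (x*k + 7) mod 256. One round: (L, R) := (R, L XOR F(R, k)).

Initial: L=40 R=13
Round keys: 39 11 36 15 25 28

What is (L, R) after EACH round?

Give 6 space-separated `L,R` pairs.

Round 1 (k=39): L=13 R=42
Round 2 (k=11): L=42 R=216
Round 3 (k=36): L=216 R=77
Round 4 (k=15): L=77 R=82
Round 5 (k=25): L=82 R=68
Round 6 (k=28): L=68 R=37

Answer: 13,42 42,216 216,77 77,82 82,68 68,37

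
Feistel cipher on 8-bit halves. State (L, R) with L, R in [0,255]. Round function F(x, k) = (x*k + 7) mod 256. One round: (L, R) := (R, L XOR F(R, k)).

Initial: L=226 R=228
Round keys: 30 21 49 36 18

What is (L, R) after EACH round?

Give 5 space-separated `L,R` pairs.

Round 1 (k=30): L=228 R=93
Round 2 (k=21): L=93 R=76
Round 3 (k=49): L=76 R=206
Round 4 (k=36): L=206 R=179
Round 5 (k=18): L=179 R=83

Answer: 228,93 93,76 76,206 206,179 179,83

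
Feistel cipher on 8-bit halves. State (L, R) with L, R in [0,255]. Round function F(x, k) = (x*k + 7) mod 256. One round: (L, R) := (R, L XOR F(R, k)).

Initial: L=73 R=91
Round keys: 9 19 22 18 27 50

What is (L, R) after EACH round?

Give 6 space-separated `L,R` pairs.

Round 1 (k=9): L=91 R=115
Round 2 (k=19): L=115 R=203
Round 3 (k=22): L=203 R=10
Round 4 (k=18): L=10 R=112
Round 5 (k=27): L=112 R=221
Round 6 (k=50): L=221 R=65

Answer: 91,115 115,203 203,10 10,112 112,221 221,65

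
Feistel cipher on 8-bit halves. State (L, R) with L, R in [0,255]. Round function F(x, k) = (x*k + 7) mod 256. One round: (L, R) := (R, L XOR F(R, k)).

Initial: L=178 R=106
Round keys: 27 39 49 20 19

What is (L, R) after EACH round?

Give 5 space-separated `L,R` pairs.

Answer: 106,135 135,242 242,222 222,173 173,0

Derivation:
Round 1 (k=27): L=106 R=135
Round 2 (k=39): L=135 R=242
Round 3 (k=49): L=242 R=222
Round 4 (k=20): L=222 R=173
Round 5 (k=19): L=173 R=0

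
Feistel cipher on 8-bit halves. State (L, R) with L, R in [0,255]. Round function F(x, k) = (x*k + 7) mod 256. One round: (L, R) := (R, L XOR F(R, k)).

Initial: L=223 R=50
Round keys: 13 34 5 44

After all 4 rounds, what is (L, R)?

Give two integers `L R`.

Round 1 (k=13): L=50 R=78
Round 2 (k=34): L=78 R=81
Round 3 (k=5): L=81 R=210
Round 4 (k=44): L=210 R=78

Answer: 210 78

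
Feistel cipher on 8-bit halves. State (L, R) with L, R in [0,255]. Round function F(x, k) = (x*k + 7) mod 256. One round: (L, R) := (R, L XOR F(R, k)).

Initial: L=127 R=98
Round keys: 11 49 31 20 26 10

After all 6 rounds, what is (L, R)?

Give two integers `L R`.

Round 1 (k=11): L=98 R=66
Round 2 (k=49): L=66 R=203
Round 3 (k=31): L=203 R=222
Round 4 (k=20): L=222 R=148
Round 5 (k=26): L=148 R=209
Round 6 (k=10): L=209 R=165

Answer: 209 165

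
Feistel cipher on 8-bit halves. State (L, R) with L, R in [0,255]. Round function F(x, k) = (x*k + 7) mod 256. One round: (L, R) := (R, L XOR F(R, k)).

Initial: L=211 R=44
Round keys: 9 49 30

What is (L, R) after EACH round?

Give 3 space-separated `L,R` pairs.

Answer: 44,64 64,107 107,209

Derivation:
Round 1 (k=9): L=44 R=64
Round 2 (k=49): L=64 R=107
Round 3 (k=30): L=107 R=209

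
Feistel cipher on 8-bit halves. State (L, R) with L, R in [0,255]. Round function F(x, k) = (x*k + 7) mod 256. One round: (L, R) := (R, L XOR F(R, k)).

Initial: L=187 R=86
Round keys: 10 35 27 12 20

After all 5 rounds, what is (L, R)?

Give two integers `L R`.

Answer: 134 77

Derivation:
Round 1 (k=10): L=86 R=216
Round 2 (k=35): L=216 R=217
Round 3 (k=27): L=217 R=50
Round 4 (k=12): L=50 R=134
Round 5 (k=20): L=134 R=77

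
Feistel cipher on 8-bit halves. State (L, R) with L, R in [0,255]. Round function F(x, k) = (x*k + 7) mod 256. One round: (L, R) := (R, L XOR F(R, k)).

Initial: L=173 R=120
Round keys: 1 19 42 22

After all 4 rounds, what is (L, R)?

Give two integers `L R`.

Round 1 (k=1): L=120 R=210
Round 2 (k=19): L=210 R=229
Round 3 (k=42): L=229 R=75
Round 4 (k=22): L=75 R=156

Answer: 75 156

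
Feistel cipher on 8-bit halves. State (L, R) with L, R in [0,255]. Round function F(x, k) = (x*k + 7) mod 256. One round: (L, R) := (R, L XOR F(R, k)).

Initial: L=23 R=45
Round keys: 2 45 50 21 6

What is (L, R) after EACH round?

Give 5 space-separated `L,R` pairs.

Answer: 45,118 118,232 232,33 33,84 84,222

Derivation:
Round 1 (k=2): L=45 R=118
Round 2 (k=45): L=118 R=232
Round 3 (k=50): L=232 R=33
Round 4 (k=21): L=33 R=84
Round 5 (k=6): L=84 R=222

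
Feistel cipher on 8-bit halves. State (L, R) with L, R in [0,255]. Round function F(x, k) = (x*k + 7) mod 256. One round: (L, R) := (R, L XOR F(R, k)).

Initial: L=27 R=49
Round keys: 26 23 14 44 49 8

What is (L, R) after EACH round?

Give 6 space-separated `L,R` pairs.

Answer: 49,26 26,108 108,245 245,79 79,211 211,208

Derivation:
Round 1 (k=26): L=49 R=26
Round 2 (k=23): L=26 R=108
Round 3 (k=14): L=108 R=245
Round 4 (k=44): L=245 R=79
Round 5 (k=49): L=79 R=211
Round 6 (k=8): L=211 R=208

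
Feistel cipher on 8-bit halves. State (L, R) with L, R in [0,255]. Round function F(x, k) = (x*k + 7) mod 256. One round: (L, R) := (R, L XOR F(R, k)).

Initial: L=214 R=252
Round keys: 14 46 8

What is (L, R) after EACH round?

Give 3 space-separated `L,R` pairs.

Round 1 (k=14): L=252 R=25
Round 2 (k=46): L=25 R=121
Round 3 (k=8): L=121 R=214

Answer: 252,25 25,121 121,214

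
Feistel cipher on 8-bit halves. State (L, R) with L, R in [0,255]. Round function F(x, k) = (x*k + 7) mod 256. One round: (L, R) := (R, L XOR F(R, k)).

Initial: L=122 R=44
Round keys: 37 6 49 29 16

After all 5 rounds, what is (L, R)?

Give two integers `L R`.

Answer: 229 166

Derivation:
Round 1 (k=37): L=44 R=25
Round 2 (k=6): L=25 R=177
Round 3 (k=49): L=177 R=241
Round 4 (k=29): L=241 R=229
Round 5 (k=16): L=229 R=166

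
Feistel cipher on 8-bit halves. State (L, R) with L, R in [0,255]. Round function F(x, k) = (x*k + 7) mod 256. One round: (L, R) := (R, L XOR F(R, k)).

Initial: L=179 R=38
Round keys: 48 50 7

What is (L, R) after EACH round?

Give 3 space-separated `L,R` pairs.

Answer: 38,148 148,201 201,18

Derivation:
Round 1 (k=48): L=38 R=148
Round 2 (k=50): L=148 R=201
Round 3 (k=7): L=201 R=18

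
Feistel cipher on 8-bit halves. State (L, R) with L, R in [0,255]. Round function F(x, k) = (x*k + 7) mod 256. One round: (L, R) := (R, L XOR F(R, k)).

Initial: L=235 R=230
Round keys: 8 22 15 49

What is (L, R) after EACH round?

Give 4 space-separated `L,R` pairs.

Round 1 (k=8): L=230 R=220
Round 2 (k=22): L=220 R=9
Round 3 (k=15): L=9 R=82
Round 4 (k=49): L=82 R=176

Answer: 230,220 220,9 9,82 82,176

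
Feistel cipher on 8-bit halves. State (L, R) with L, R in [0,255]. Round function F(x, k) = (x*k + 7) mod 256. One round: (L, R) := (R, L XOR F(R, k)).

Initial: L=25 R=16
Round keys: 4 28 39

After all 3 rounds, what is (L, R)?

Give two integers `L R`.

Answer: 95 222

Derivation:
Round 1 (k=4): L=16 R=94
Round 2 (k=28): L=94 R=95
Round 3 (k=39): L=95 R=222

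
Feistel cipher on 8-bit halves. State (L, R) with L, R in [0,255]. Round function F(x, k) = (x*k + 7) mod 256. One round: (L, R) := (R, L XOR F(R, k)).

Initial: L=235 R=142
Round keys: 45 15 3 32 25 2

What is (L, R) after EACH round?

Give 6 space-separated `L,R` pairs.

Round 1 (k=45): L=142 R=22
Round 2 (k=15): L=22 R=223
Round 3 (k=3): L=223 R=178
Round 4 (k=32): L=178 R=152
Round 5 (k=25): L=152 R=109
Round 6 (k=2): L=109 R=121

Answer: 142,22 22,223 223,178 178,152 152,109 109,121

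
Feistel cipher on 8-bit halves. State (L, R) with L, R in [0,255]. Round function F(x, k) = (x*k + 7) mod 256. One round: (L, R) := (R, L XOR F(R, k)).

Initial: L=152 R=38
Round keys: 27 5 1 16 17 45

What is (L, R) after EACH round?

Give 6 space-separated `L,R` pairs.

Round 1 (k=27): L=38 R=145
Round 2 (k=5): L=145 R=250
Round 3 (k=1): L=250 R=144
Round 4 (k=16): L=144 R=253
Round 5 (k=17): L=253 R=68
Round 6 (k=45): L=68 R=6

Answer: 38,145 145,250 250,144 144,253 253,68 68,6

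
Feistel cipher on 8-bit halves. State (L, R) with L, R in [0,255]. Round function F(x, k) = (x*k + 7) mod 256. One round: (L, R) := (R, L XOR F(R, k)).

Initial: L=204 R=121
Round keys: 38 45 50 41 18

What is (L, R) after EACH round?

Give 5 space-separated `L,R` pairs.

Round 1 (k=38): L=121 R=49
Round 2 (k=45): L=49 R=221
Round 3 (k=50): L=221 R=0
Round 4 (k=41): L=0 R=218
Round 5 (k=18): L=218 R=91

Answer: 121,49 49,221 221,0 0,218 218,91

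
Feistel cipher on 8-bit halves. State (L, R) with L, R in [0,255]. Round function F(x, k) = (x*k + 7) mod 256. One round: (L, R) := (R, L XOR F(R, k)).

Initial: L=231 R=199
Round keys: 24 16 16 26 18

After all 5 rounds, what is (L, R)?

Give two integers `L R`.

Round 1 (k=24): L=199 R=72
Round 2 (k=16): L=72 R=64
Round 3 (k=16): L=64 R=79
Round 4 (k=26): L=79 R=77
Round 5 (k=18): L=77 R=62

Answer: 77 62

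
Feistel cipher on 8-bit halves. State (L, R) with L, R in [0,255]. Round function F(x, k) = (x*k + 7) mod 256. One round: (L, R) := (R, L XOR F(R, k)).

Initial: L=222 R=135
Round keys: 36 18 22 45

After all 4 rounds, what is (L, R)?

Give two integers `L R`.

Round 1 (k=36): L=135 R=221
Round 2 (k=18): L=221 R=22
Round 3 (k=22): L=22 R=54
Round 4 (k=45): L=54 R=147

Answer: 54 147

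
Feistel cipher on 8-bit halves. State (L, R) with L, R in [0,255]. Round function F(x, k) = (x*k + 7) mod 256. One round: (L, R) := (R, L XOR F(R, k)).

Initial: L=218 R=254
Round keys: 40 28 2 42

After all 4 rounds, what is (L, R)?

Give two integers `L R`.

Answer: 76 114

Derivation:
Round 1 (k=40): L=254 R=109
Round 2 (k=28): L=109 R=13
Round 3 (k=2): L=13 R=76
Round 4 (k=42): L=76 R=114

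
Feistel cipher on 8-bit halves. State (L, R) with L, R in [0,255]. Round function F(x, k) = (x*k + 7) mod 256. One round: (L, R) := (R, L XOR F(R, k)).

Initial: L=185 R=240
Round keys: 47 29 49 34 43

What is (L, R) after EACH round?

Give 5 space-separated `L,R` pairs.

Answer: 240,174 174,77 77,106 106,86 86,19

Derivation:
Round 1 (k=47): L=240 R=174
Round 2 (k=29): L=174 R=77
Round 3 (k=49): L=77 R=106
Round 4 (k=34): L=106 R=86
Round 5 (k=43): L=86 R=19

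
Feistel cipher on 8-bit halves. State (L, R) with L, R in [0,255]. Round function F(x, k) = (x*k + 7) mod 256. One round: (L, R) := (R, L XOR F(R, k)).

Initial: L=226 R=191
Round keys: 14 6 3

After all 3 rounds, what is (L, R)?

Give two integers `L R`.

Round 1 (k=14): L=191 R=155
Round 2 (k=6): L=155 R=22
Round 3 (k=3): L=22 R=210

Answer: 22 210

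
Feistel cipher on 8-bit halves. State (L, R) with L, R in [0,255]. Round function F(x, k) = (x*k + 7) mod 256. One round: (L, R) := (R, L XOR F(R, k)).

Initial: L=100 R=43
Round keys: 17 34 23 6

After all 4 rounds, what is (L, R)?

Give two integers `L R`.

Round 1 (k=17): L=43 R=134
Round 2 (k=34): L=134 R=248
Round 3 (k=23): L=248 R=201
Round 4 (k=6): L=201 R=69

Answer: 201 69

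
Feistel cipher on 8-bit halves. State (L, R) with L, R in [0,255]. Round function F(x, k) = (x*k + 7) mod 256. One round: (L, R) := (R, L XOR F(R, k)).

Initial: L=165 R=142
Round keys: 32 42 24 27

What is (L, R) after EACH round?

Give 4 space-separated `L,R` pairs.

Answer: 142,98 98,149 149,157 157,3

Derivation:
Round 1 (k=32): L=142 R=98
Round 2 (k=42): L=98 R=149
Round 3 (k=24): L=149 R=157
Round 4 (k=27): L=157 R=3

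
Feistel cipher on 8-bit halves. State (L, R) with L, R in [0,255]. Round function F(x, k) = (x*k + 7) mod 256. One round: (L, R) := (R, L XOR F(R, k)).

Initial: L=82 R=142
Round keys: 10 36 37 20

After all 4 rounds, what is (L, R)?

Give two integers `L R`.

Round 1 (k=10): L=142 R=193
Round 2 (k=36): L=193 R=165
Round 3 (k=37): L=165 R=33
Round 4 (k=20): L=33 R=62

Answer: 33 62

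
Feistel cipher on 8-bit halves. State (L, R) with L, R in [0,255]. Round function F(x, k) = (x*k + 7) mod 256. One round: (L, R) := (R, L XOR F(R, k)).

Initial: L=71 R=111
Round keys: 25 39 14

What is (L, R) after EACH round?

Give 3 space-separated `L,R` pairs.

Answer: 111,153 153,57 57,188

Derivation:
Round 1 (k=25): L=111 R=153
Round 2 (k=39): L=153 R=57
Round 3 (k=14): L=57 R=188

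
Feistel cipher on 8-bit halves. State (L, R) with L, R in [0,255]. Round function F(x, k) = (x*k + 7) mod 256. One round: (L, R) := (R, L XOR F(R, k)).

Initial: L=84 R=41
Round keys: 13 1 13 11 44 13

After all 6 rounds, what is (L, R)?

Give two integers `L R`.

Round 1 (k=13): L=41 R=72
Round 2 (k=1): L=72 R=102
Round 3 (k=13): L=102 R=125
Round 4 (k=11): L=125 R=0
Round 5 (k=44): L=0 R=122
Round 6 (k=13): L=122 R=57

Answer: 122 57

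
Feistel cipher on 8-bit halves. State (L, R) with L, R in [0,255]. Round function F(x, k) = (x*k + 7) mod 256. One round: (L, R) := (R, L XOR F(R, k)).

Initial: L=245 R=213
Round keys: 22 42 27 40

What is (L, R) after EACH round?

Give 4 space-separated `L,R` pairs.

Round 1 (k=22): L=213 R=160
Round 2 (k=42): L=160 R=146
Round 3 (k=27): L=146 R=205
Round 4 (k=40): L=205 R=157

Answer: 213,160 160,146 146,205 205,157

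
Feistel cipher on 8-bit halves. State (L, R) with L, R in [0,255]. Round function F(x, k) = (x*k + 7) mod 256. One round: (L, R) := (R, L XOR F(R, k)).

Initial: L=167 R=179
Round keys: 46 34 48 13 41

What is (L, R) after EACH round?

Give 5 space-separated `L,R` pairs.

Answer: 179,150 150,64 64,145 145,36 36,90

Derivation:
Round 1 (k=46): L=179 R=150
Round 2 (k=34): L=150 R=64
Round 3 (k=48): L=64 R=145
Round 4 (k=13): L=145 R=36
Round 5 (k=41): L=36 R=90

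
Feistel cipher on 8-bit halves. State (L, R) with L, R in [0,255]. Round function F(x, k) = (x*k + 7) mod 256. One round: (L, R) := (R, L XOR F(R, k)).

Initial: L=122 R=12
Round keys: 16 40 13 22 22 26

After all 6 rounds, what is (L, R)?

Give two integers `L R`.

Round 1 (k=16): L=12 R=189
Round 2 (k=40): L=189 R=131
Round 3 (k=13): L=131 R=19
Round 4 (k=22): L=19 R=42
Round 5 (k=22): L=42 R=176
Round 6 (k=26): L=176 R=205

Answer: 176 205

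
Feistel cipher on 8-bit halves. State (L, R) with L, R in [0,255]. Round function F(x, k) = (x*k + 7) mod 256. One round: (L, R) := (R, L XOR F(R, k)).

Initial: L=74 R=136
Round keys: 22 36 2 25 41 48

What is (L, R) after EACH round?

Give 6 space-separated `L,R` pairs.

Round 1 (k=22): L=136 R=253
Round 2 (k=36): L=253 R=19
Round 3 (k=2): L=19 R=208
Round 4 (k=25): L=208 R=68
Round 5 (k=41): L=68 R=59
Round 6 (k=48): L=59 R=83

Answer: 136,253 253,19 19,208 208,68 68,59 59,83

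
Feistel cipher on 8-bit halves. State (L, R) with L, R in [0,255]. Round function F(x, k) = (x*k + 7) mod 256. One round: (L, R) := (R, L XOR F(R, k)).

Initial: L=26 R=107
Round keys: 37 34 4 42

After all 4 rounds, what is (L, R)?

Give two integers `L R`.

Round 1 (k=37): L=107 R=100
Round 2 (k=34): L=100 R=36
Round 3 (k=4): L=36 R=243
Round 4 (k=42): L=243 R=193

Answer: 243 193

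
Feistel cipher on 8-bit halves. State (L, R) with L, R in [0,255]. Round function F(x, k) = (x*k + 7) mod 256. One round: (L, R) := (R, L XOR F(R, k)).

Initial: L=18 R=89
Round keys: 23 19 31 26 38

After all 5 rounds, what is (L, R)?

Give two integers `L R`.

Round 1 (k=23): L=89 R=20
Round 2 (k=19): L=20 R=218
Round 3 (k=31): L=218 R=121
Round 4 (k=26): L=121 R=139
Round 5 (k=38): L=139 R=208

Answer: 139 208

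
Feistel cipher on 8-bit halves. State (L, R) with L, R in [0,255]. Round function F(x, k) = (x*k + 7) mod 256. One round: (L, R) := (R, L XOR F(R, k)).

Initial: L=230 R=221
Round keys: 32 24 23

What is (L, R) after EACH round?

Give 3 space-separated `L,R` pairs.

Round 1 (k=32): L=221 R=65
Round 2 (k=24): L=65 R=194
Round 3 (k=23): L=194 R=52

Answer: 221,65 65,194 194,52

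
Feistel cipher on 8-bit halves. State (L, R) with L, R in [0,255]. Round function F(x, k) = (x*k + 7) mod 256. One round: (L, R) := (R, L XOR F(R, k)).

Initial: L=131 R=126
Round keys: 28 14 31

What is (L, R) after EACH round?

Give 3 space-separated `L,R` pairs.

Round 1 (k=28): L=126 R=76
Round 2 (k=14): L=76 R=81
Round 3 (k=31): L=81 R=154

Answer: 126,76 76,81 81,154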